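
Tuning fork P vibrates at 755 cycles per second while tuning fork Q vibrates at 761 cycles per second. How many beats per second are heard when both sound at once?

The beat frequency equals the magnitude of the frequency difference.
|755 − 761| = 6 Hz.

6 Hz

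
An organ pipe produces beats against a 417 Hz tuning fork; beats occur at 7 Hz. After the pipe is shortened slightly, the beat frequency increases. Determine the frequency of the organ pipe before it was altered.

424 Hz

|f − 417| = 7, so the organ pipe was at either 410 Hz or 424 Hz.
A shorter pipe has a higher fundamental; the adjustment raises the organ pipe's frequency.
The beat rate rose, so the adjustment moved the organ pipe further from 417 Hz — it was already above the reference.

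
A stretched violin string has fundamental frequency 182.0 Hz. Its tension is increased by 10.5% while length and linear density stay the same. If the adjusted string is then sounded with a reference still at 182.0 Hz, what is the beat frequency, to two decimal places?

For a string, f ∝ √T, so the new frequency is 182.0·√1.105 = 191.3165 Hz.
f_beat = |191.3165 − 182.0| = 9.32 Hz.

9.32 Hz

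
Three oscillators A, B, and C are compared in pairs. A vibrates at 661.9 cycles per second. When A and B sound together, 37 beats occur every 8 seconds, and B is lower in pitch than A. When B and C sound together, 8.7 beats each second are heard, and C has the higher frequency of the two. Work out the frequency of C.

665.975 Hz

A–B: Beat frequency = 37/8 = 4.625 Hz.
B is below A, so f_B = 661.9 − 4.625 = 657.275 Hz.
C is above B, so f_C = 657.275 + 8.7 = 665.975 Hz.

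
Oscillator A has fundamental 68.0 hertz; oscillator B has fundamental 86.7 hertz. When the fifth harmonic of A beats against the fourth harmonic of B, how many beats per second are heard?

Fifth harmonic of the first: 5·68.0 = 340.0 Hz.
Fourth harmonic of the second: 4·86.7 = 346.8 Hz.
f_beat = |340.0 − 346.8| = 6.8 Hz.

6.8 Hz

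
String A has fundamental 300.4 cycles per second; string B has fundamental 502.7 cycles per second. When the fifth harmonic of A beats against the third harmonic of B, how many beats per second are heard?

Fifth harmonic of the first: 5·300.4 = 1502.0 Hz.
Third harmonic of the second: 3·502.7 = 1508.1 Hz.
f_beat = |1502.0 − 1508.1| = 6.1 Hz.

6.1 Hz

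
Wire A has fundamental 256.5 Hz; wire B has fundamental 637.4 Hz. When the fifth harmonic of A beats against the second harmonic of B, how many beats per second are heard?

Fifth harmonic of the first: 5·256.5 = 1282.5 Hz.
Second harmonic of the second: 2·637.4 = 1274.8 Hz.
f_beat = |1282.5 − 1274.8| = 7.7 Hz.

7.7 Hz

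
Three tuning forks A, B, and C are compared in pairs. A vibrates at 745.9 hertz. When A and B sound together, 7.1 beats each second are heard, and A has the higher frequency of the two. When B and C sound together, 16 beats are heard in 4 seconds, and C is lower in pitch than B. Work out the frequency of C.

734.8 Hz

B is below A, so f_B = 745.9 − 7.1 = 738.8 Hz.
B–C: Beat frequency = 16/4 = 4 Hz.
C is below B, so f_C = 738.8 − 4 = 734.8 Hz.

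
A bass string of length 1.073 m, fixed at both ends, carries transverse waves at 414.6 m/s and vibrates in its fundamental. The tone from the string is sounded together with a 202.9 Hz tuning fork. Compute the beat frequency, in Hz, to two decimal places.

For a string fixed at both ends, f_n = n·v/(2L) = 1·414.6/(2·1.073) = 193.1966 Hz.
f_beat = |193.1966 − 202.9| = 9.70 Hz.

9.70 Hz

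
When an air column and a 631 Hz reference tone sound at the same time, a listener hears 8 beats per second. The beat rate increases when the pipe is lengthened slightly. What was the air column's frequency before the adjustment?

623 Hz

|f − 631| = 8, so the air column was at either 623 Hz or 639 Hz.
A longer pipe has a lower fundamental; the adjustment lowers the air column's frequency.
The beat rate rose, so the adjustment moved the air column further from 631 Hz — it was already below the reference.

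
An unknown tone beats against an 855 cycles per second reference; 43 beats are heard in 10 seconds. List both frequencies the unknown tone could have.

Beat frequency = 43/10 = 4.3 Hz.
|f − 855| = 4.3, so f = 855 ± 4.3.

850.7 Hz or 859.3 Hz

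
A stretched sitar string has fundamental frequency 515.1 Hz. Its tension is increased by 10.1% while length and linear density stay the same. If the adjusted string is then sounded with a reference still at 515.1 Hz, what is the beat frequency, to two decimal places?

For a string, f ∝ √T, so the new frequency is 515.1·√1.101 = 540.4869 Hz.
f_beat = |540.4869 − 515.1| = 25.39 Hz.

25.39 Hz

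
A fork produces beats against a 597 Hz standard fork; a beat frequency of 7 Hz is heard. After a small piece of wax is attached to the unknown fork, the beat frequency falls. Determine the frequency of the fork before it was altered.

604 Hz

|f − 597| = 7, so the fork was at either 590 Hz or 604 Hz.
Loading a fork with wax lowers its frequency; the adjustment lowers the fork's frequency.
The beat rate fell, so the adjustment moved the fork toward 597 Hz — it must have started above the reference.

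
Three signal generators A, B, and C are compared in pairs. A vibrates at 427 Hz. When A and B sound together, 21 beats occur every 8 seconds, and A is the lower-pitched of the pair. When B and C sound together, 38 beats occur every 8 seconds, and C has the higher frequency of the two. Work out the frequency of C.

A–B: Beat frequency = 21/8 = 2.625 Hz.
B is above A, so f_B = 427 + 2.625 = 429.625 Hz.
B–C: Beat frequency = 38/8 = 4.75 Hz.
C is above B, so f_C = 429.625 + 4.75 = 434.375 Hz.

434.375 Hz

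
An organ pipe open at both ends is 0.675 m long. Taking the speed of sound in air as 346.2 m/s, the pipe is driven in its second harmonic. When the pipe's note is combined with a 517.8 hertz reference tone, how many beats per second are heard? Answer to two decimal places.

4.91 Hz

Open pipe: f_n = n·v/(2L) = 2·346.2/(2·0.675) = 512.8889 Hz.
f_beat = |512.8889 − 517.8| = 4.91 Hz.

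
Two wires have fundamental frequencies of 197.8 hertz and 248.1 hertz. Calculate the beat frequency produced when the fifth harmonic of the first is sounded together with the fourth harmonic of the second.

Fifth harmonic of the first: 5·197.8 = 989.0 Hz.
Fourth harmonic of the second: 4·248.1 = 992.4 Hz.
f_beat = |989.0 − 992.4| = 3.4 Hz.

3.4 Hz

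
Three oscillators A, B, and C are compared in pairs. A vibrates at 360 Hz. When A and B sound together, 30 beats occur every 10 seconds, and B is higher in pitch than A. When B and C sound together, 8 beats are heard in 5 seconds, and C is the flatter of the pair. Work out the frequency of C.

A–B: Beat frequency = 30/10 = 3 Hz.
B is above A, so f_B = 360 + 3 = 363 Hz.
B–C: Beat frequency = 8/5 = 1.6 Hz.
C is below B, so f_C = 363 − 1.6 = 361.4 Hz.

361.4 Hz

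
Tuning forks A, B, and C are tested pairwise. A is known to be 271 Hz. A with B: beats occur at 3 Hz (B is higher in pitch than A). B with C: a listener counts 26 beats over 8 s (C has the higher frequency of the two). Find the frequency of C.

277.25 Hz

B is above A, so f_B = 271 + 3 = 274 Hz.
B–C: Beat frequency = 26/8 = 3.25 Hz.
C is above B, so f_C = 274 + 3.25 = 277.25 Hz.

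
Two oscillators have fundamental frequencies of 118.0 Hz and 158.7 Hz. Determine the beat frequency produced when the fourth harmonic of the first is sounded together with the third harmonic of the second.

Fourth harmonic of the first: 4·118.0 = 472.0 Hz.
Third harmonic of the second: 3·158.7 = 476.1 Hz.
f_beat = |472.0 − 476.1| = 4.1 Hz.

4.1 Hz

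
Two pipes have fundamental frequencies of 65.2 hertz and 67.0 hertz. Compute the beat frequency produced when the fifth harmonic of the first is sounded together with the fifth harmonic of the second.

9.0 Hz

Fifth harmonic of the first: 5·65.2 = 326.0 Hz.
Fifth harmonic of the second: 5·67.0 = 335.0 Hz.
f_beat = |326.0 − 335.0| = 9.0 Hz.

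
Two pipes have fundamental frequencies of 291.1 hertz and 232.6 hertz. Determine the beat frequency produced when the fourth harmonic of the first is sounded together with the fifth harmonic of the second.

1.4 Hz

Fourth harmonic of the first: 4·291.1 = 1164.4 Hz.
Fifth harmonic of the second: 5·232.6 = 1163.0 Hz.
f_beat = |1164.4 − 1163.0| = 1.4 Hz.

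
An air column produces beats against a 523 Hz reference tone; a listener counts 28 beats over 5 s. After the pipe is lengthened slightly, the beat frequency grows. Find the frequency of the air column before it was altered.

517.4 Hz

Beat frequency = 28/5 = 5.6 Hz.
|f − 523| = 5.6, so the air column was at either 517.4 Hz or 528.6 Hz.
A longer pipe has a lower fundamental; the adjustment lowers the air column's frequency.
The beat rate rose, so the adjustment moved the air column further from 523 Hz — it was already below the reference.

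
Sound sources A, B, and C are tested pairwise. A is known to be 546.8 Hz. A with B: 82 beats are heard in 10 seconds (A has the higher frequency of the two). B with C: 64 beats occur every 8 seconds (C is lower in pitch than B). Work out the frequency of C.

A–B: Beat frequency = 82/10 = 8.2 Hz.
B is below A, so f_B = 546.8 − 8.2 = 538.6 Hz.
B–C: Beat frequency = 64/8 = 8 Hz.
C is below B, so f_C = 538.6 − 8 = 530.6 Hz.

530.6 Hz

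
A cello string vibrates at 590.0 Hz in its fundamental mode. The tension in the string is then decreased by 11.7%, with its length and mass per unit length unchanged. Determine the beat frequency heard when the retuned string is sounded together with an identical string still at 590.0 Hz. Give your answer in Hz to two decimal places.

For a string, f ∝ √T, so the new frequency is 590.0·√0.883 = 554.4117 Hz.
f_beat = |554.4117 − 590.0| = 35.59 Hz.

35.59 Hz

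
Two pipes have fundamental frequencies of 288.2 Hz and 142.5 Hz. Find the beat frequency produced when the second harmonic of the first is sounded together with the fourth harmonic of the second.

Second harmonic of the first: 2·288.2 = 576.4 Hz.
Fourth harmonic of the second: 4·142.5 = 570.0 Hz.
f_beat = |576.4 − 570.0| = 6.4 Hz.

6.4 Hz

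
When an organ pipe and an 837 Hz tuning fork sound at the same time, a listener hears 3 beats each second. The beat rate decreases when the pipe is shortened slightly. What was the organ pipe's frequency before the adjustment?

|f − 837| = 3, so the organ pipe was at either 834 Hz or 840 Hz.
A shorter pipe has a higher fundamental; the adjustment raises the organ pipe's frequency.
The beat rate fell, so the adjustment moved the organ pipe toward 837 Hz — it must have started below the reference.

834 Hz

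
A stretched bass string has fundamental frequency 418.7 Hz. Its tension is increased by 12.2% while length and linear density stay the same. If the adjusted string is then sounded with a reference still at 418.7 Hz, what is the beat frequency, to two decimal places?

24.81 Hz

For a string, f ∝ √T, so the new frequency is 418.7·√1.122 = 443.5059 Hz.
f_beat = |443.5059 − 418.7| = 24.81 Hz.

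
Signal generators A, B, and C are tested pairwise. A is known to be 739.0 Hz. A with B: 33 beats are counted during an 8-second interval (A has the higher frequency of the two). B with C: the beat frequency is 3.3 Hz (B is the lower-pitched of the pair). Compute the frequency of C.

A–B: Beat frequency = 33/8 = 4.125 Hz.
B is below A, so f_B = 739.0 − 4.125 = 734.875 Hz.
C is above B, so f_C = 734.875 + 3.3 = 738.175 Hz.

738.175 Hz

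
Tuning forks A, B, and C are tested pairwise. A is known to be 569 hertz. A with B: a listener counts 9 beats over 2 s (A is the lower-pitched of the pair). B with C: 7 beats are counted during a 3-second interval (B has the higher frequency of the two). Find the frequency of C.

A–B: Beat frequency = 9/2 = 4.5 Hz.
B is above A, so f_B = 569 + 4.5 = 573.5 Hz.
B–C: Beat frequency = 7/3 = 2.3333 Hz.
C is below B, so f_C = 573.5 − 2.3333 = 571.1667 Hz.

571.1667 Hz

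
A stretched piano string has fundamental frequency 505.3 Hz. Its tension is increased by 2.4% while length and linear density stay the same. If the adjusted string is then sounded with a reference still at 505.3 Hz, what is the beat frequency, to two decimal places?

6.03 Hz

For a string, f ∝ √T, so the new frequency is 505.3·√1.024 = 511.3276 Hz.
f_beat = |511.3276 − 505.3| = 6.03 Hz.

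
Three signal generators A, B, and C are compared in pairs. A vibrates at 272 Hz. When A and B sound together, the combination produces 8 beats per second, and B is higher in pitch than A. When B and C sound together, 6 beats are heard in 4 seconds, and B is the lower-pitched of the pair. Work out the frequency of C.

B is above A, so f_B = 272 + 8 = 280 Hz.
B–C: Beat frequency = 6/4 = 1.5 Hz.
C is above B, so f_C = 280 + 1.5 = 281.5 Hz.

281.5 Hz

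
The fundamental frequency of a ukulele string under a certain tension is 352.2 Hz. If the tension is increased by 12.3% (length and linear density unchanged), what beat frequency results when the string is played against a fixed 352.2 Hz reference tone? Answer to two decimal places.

21.03 Hz

For a string, f ∝ √T, so the new frequency is 352.2·√1.123 = 373.2323 Hz.
f_beat = |373.2323 − 352.2| = 21.03 Hz.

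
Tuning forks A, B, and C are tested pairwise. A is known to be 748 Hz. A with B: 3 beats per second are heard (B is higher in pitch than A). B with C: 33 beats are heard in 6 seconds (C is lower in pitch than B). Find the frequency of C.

B is above A, so f_B = 748 + 3 = 751 Hz.
B–C: Beat frequency = 33/6 = 5.5 Hz.
C is below B, so f_C = 751 − 5.5 = 745.5 Hz.

745.5 Hz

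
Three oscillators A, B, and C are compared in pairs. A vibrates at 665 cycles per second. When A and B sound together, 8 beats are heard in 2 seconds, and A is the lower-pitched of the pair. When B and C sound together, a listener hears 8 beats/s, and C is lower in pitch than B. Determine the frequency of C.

A–B: Beat frequency = 8/2 = 4 Hz.
B is above A, so f_B = 665 + 4 = 669 Hz.
C is below B, so f_C = 669 − 8 = 661 Hz.

661 Hz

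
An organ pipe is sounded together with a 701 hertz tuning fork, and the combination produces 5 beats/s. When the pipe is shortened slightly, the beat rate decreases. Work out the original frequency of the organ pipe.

696 Hz

|f − 701| = 5, so the organ pipe was at either 696 Hz or 706 Hz.
A shorter pipe has a higher fundamental; the adjustment raises the organ pipe's frequency.
The beat rate fell, so the adjustment moved the organ pipe toward 701 Hz — it must have started below the reference.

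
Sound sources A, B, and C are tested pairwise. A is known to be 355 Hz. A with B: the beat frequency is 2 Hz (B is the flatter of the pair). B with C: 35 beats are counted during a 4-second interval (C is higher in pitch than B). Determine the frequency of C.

B is below A, so f_B = 355 − 2 = 353 Hz.
B–C: Beat frequency = 35/4 = 8.75 Hz.
C is above B, so f_C = 353 + 8.75 = 361.75 Hz.

361.75 Hz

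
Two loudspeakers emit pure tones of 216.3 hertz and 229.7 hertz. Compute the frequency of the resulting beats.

Beats arise from superposition of two nearby frequencies; the beat rate is |f₁ − f₂|.
|216.3 − 229.7| = 13.4 Hz.

13.4 Hz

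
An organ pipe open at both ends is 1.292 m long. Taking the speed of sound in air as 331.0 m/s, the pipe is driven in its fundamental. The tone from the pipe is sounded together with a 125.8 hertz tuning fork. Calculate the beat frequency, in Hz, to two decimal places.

2.30 Hz

Open pipe: f_n = n·v/(2L) = 1·331.0/(2·1.292) = 128.0960 Hz.
f_beat = |128.0960 − 125.8| = 2.30 Hz.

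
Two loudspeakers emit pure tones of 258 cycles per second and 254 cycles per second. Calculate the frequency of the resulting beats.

4 Hz

f_beat = |f₁ − f₂|.
|258 − 254| = 4 Hz.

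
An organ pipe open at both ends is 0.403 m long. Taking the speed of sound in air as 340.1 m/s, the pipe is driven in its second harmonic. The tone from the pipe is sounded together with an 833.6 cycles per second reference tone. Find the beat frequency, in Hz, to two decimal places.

10.32 Hz

Open pipe: f_n = n·v/(2L) = 2·340.1/(2·0.403) = 843.9206 Hz.
f_beat = |843.9206 − 833.6| = 10.32 Hz.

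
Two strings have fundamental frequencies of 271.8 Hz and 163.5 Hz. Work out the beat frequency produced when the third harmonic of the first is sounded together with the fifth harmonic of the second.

Third harmonic of the first: 3·271.8 = 815.4 Hz.
Fifth harmonic of the second: 5·163.5 = 817.5 Hz.
f_beat = |815.4 − 817.5| = 2.1 Hz.

2.1 Hz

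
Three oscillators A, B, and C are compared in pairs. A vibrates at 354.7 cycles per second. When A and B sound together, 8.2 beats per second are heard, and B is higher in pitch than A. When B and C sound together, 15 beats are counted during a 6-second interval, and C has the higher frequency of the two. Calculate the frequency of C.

365.4 Hz

B is above A, so f_B = 354.7 + 8.2 = 362.9 Hz.
B–C: Beat frequency = 15/6 = 2.5 Hz.
C is above B, so f_C = 362.9 + 2.5 = 365.4 Hz.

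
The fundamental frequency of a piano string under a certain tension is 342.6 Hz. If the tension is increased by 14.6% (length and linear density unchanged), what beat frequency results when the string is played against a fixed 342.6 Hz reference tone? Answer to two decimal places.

24.16 Hz

For a string, f ∝ √T, so the new frequency is 342.6·√1.146 = 366.7581 Hz.
f_beat = |366.7581 − 342.6| = 24.16 Hz.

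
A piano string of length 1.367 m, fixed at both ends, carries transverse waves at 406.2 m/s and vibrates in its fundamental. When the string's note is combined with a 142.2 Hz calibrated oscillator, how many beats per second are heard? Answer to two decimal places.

6.37 Hz

For a string fixed at both ends, f_n = n·v/(2L) = 1·406.2/(2·1.367) = 148.5735 Hz.
f_beat = |148.5735 − 142.2| = 6.37 Hz.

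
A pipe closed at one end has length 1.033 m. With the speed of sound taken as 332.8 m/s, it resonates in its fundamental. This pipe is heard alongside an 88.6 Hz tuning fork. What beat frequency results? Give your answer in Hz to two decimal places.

8.06 Hz

Closed pipe (odd harmonics): f_n = n·v/(4L) = 1·332.8/(4·1.033) = 80.5421 Hz.
f_beat = |80.5421 − 88.6| = 8.06 Hz.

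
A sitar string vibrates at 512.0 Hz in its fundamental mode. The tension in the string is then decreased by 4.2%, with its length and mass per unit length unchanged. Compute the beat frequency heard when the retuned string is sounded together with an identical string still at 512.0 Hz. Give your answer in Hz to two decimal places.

10.87 Hz

For a string, f ∝ √T, so the new frequency is 512.0·√0.958 = 501.1327 Hz.
f_beat = |501.1327 − 512.0| = 10.87 Hz.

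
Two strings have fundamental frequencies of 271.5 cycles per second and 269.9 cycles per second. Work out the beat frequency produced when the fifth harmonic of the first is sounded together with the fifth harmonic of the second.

8.0 Hz

Fifth harmonic of the first: 5·271.5 = 1357.5 Hz.
Fifth harmonic of the second: 5·269.9 = 1349.5 Hz.
f_beat = |1357.5 − 1349.5| = 8.0 Hz.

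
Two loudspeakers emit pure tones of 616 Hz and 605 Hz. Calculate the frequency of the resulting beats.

Beats arise from superposition of two nearby frequencies; the beat rate is |f₁ − f₂|.
|616 − 605| = 11 Hz.

11 Hz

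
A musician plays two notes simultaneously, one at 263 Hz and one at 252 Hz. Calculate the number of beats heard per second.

11 Hz

The beat frequency equals the magnitude of the frequency difference.
|263 − 252| = 11 Hz.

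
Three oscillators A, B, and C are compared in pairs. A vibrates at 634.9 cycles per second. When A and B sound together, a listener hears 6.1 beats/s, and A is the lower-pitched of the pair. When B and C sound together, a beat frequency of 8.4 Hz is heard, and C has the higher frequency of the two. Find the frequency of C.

649.4 Hz

B is above A, so f_B = 634.9 + 6.1 = 641 Hz.
C is above B, so f_C = 641 + 8.4 = 649.4 Hz.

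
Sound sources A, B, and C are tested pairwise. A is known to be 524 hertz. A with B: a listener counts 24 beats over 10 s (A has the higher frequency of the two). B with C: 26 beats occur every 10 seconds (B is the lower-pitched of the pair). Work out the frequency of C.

A–B: Beat frequency = 24/10 = 2.4 Hz.
B is below A, so f_B = 524 − 2.4 = 521.6 Hz.
B–C: Beat frequency = 26/10 = 2.6 Hz.
C is above B, so f_C = 521.6 + 2.6 = 524.2 Hz.

524.2 Hz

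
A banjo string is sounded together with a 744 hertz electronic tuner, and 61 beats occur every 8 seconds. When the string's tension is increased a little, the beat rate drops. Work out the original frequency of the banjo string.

Beat frequency = 61/8 = 7.625 Hz.
|f − 744| = 7.625, so the banjo string was at either 736.375 Hz or 751.625 Hz.
Higher tension means higher frequency; the adjustment raises the banjo string's frequency.
The beat rate fell, so the adjustment moved the banjo string toward 744 Hz — it must have started below the reference.

736.375 Hz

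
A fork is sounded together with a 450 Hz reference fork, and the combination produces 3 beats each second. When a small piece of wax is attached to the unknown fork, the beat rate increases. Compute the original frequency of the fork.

447 Hz

|f − 450| = 3, so the fork was at either 447 Hz or 453 Hz.
Loading a fork with wax lowers its frequency; the adjustment lowers the fork's frequency.
The beat rate rose, so the adjustment moved the fork further from 450 Hz — it was already below the reference.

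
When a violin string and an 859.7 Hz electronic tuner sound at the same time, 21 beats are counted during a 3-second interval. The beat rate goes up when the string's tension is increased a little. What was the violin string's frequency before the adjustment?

Beat frequency = 21/3 = 7 Hz.
|f − 859.7| = 7, so the violin string was at either 852.7 Hz or 866.7 Hz.
Higher tension means higher frequency; the adjustment raises the violin string's frequency.
The beat rate rose, so the adjustment moved the violin string further from 859.7 Hz — it was already above the reference.

866.7 Hz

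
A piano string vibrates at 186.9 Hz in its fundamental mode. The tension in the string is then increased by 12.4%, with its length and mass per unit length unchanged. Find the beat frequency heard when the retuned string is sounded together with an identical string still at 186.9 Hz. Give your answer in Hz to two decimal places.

11.25 Hz

For a string, f ∝ √T, so the new frequency is 186.9·√1.124 = 198.1493 Hz.
f_beat = |198.1493 − 186.9| = 11.25 Hz.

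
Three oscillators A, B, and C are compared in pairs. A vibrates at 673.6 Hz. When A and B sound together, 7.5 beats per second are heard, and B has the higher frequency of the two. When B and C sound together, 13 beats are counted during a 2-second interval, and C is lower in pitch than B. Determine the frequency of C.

B is above A, so f_B = 673.6 + 7.5 = 681.1 Hz.
B–C: Beat frequency = 13/2 = 6.5 Hz.
C is below B, so f_C = 681.1 − 6.5 = 674.6 Hz.

674.6 Hz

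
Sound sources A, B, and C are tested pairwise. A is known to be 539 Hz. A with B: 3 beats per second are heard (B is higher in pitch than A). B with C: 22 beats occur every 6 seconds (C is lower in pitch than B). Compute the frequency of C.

B is above A, so f_B = 539 + 3 = 542 Hz.
B–C: Beat frequency = 22/6 = 3.6667 Hz.
C is below B, so f_C = 542 − 3.6667 = 538.3333 Hz.

538.3333 Hz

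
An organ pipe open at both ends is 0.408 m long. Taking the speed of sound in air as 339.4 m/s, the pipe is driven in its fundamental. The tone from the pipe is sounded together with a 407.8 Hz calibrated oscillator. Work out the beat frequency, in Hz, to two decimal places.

Open pipe: f_n = n·v/(2L) = 1·339.4/(2·0.408) = 415.9314 Hz.
f_beat = |415.9314 − 407.8| = 8.13 Hz.

8.13 Hz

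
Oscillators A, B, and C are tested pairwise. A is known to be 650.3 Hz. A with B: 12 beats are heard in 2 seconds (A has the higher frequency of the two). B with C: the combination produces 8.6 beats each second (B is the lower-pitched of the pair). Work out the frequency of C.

652.9 Hz

A–B: Beat frequency = 12/2 = 6 Hz.
B is below A, so f_B = 650.3 − 6 = 644.3 Hz.
C is above B, so f_C = 644.3 + 8.6 = 652.9 Hz.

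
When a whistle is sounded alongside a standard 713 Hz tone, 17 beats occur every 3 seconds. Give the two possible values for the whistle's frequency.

Beat frequency = 17/3 = 5.6667 Hz.
|f − 713| = 5.6667, so f = 713 ± 5.6667.

707.3333 Hz or 718.6667 Hz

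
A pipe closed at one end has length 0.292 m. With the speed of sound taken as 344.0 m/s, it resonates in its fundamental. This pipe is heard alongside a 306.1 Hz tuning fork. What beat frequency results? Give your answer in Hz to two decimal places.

11.58 Hz

Closed pipe (odd harmonics): f_n = n·v/(4L) = 1·344.0/(4·0.292) = 294.5205 Hz.
f_beat = |294.5205 − 306.1| = 11.58 Hz.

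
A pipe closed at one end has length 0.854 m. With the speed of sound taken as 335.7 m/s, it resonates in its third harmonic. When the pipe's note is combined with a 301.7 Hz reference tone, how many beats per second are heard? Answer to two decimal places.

Closed pipe (odd harmonics): f_n = n·v/(4L) = 3·335.7/(4·0.854) = 294.8185 Hz.
f_beat = |294.8185 − 301.7| = 6.88 Hz.

6.88 Hz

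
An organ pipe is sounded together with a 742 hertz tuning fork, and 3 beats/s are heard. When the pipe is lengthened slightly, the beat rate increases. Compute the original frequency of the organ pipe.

|f − 742| = 3, so the organ pipe was at either 739 Hz or 745 Hz.
A longer pipe has a lower fundamental; the adjustment lowers the organ pipe's frequency.
The beat rate rose, so the adjustment moved the organ pipe further from 742 Hz — it was already below the reference.

739 Hz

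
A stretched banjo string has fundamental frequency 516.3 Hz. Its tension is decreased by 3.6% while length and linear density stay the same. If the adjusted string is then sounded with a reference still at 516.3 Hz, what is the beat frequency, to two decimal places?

For a string, f ∝ √T, so the new frequency is 516.3·√0.964 = 506.9214 Hz.
f_beat = |506.9214 − 516.3| = 9.38 Hz.

9.38 Hz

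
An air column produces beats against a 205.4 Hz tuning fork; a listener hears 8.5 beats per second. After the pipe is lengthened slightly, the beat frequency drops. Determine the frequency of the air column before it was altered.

|f − 205.4| = 8.5, so the air column was at either 196.9 Hz or 213.9 Hz.
A longer pipe has a lower fundamental; the adjustment lowers the air column's frequency.
The beat rate fell, so the adjustment moved the air column toward 205.4 Hz — it must have started above the reference.

213.9 Hz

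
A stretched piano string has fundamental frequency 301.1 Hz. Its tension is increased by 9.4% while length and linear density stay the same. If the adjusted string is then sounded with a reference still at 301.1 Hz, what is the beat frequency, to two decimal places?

For a string, f ∝ √T, so the new frequency is 301.1·√1.094 = 314.9339 Hz.
f_beat = |314.9339 − 301.1| = 13.83 Hz.

13.83 Hz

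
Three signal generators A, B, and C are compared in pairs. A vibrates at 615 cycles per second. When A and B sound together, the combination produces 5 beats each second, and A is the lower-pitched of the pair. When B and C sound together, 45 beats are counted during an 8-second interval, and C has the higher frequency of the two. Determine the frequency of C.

625.625 Hz

B is above A, so f_B = 615 + 5 = 620 Hz.
B–C: Beat frequency = 45/8 = 5.625 Hz.
C is above B, so f_C = 620 + 5.625 = 625.625 Hz.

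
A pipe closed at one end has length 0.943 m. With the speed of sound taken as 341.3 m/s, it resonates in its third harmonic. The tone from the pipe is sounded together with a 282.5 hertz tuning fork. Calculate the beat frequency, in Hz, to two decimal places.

11.05 Hz

Closed pipe (odd harmonics): f_n = n·v/(4L) = 3·341.3/(4·0.943) = 271.4475 Hz.
f_beat = |271.4475 − 282.5| = 11.05 Hz.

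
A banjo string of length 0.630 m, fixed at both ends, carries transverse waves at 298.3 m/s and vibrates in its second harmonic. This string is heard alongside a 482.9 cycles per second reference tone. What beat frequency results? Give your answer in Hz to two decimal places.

For a string fixed at both ends, f_n = n·v/(2L) = 2·298.3/(2·0.630) = 473.4921 Hz.
f_beat = |473.4921 − 482.9| = 9.41 Hz.

9.41 Hz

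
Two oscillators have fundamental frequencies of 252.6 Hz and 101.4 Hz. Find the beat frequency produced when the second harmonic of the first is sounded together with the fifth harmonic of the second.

1.8 Hz

Second harmonic of the first: 2·252.6 = 505.2 Hz.
Fifth harmonic of the second: 5·101.4 = 507.0 Hz.
f_beat = |505.2 − 507.0| = 1.8 Hz.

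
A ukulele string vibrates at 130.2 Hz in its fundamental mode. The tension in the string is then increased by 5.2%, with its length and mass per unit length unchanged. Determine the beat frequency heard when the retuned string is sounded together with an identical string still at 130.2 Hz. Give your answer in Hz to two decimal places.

3.34 Hz

For a string, f ∝ √T, so the new frequency is 130.2·√1.052 = 133.5423 Hz.
f_beat = |133.5423 − 130.2| = 3.34 Hz.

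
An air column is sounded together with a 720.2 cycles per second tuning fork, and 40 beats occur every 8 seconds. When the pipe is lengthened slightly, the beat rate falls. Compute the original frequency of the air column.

725.2 Hz

Beat frequency = 40/8 = 5 Hz.
|f − 720.2| = 5, so the air column was at either 715.2 Hz or 725.2 Hz.
A longer pipe has a lower fundamental; the adjustment lowers the air column's frequency.
The beat rate fell, so the adjustment moved the air column toward 720.2 Hz — it must have started above the reference.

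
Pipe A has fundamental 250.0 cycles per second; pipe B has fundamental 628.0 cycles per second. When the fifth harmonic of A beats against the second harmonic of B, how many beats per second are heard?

Fifth harmonic of the first: 5·250.0 = 1250.0 Hz.
Second harmonic of the second: 2·628.0 = 1256.0 Hz.
f_beat = |1250.0 − 1256.0| = 6.0 Hz.

6.0 Hz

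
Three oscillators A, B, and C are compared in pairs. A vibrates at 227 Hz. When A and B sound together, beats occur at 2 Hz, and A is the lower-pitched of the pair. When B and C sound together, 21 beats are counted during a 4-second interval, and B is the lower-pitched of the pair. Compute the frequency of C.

B is above A, so f_B = 227 + 2 = 229 Hz.
B–C: Beat frequency = 21/4 = 5.25 Hz.
C is above B, so f_C = 229 + 5.25 = 234.25 Hz.

234.25 Hz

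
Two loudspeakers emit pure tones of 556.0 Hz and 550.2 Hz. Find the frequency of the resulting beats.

5.8 Hz

f_beat = |f₁ − f₂|.
|556.0 − 550.2| = 5.8 Hz.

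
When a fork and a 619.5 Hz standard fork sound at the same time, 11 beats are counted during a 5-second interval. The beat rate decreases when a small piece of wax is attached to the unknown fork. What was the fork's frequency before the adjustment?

621.7 Hz

Beat frequency = 11/5 = 2.2 Hz.
|f − 619.5| = 2.2, so the fork was at either 617.3 Hz or 621.7 Hz.
Loading a fork with wax lowers its frequency; the adjustment lowers the fork's frequency.
The beat rate fell, so the adjustment moved the fork toward 619.5 Hz — it must have started above the reference.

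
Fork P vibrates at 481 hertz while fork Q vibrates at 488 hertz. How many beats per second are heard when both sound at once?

Beats arise from superposition of two nearby frequencies; the beat rate is |f₁ − f₂|.
|481 − 488| = 7 Hz.

7 Hz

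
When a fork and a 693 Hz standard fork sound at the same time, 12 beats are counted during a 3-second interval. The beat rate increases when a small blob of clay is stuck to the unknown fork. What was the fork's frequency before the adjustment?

689 Hz

Beat frequency = 12/3 = 4 Hz.
|f − 693| = 4, so the fork was at either 689 Hz or 697 Hz.
Adding mass to a fork lowers its frequency; the adjustment lowers the fork's frequency.
The beat rate rose, so the adjustment moved the fork further from 693 Hz — it was already below the reference.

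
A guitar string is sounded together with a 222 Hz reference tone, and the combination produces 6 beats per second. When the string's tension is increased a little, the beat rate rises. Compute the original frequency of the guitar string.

|f − 222| = 6, so the guitar string was at either 216 Hz or 228 Hz.
Higher tension means higher frequency; the adjustment raises the guitar string's frequency.
The beat rate rose, so the adjustment moved the guitar string further from 222 Hz — it was already above the reference.

228 Hz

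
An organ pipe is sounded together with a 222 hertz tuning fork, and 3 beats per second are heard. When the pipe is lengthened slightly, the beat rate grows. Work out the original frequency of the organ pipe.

219 Hz

|f − 222| = 3, so the organ pipe was at either 219 Hz or 225 Hz.
A longer pipe has a lower fundamental; the adjustment lowers the organ pipe's frequency.
The beat rate rose, so the adjustment moved the organ pipe further from 222 Hz — it was already below the reference.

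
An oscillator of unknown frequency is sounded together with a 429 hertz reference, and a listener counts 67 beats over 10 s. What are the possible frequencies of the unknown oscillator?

422.3 Hz or 435.7 Hz

Beat frequency = 67/10 = 6.7 Hz.
|f − 429| = 6.7, so f = 429 ± 6.7.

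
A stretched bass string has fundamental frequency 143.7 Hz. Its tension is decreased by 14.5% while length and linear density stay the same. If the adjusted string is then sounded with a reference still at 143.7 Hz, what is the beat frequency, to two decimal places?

10.83 Hz

For a string, f ∝ √T, so the new frequency is 143.7·√0.855 = 132.8739 Hz.
f_beat = |132.8739 − 143.7| = 10.83 Hz.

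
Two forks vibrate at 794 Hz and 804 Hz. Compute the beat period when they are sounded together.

0.100 s

f_beat = |794 − 804| = 10 Hz.
Beat period T = 1 / f_beat = 1 / 10 s.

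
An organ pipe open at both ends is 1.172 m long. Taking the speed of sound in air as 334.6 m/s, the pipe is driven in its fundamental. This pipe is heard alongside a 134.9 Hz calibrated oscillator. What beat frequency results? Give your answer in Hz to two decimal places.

7.85 Hz

Open pipe: f_n = n·v/(2L) = 1·334.6/(2·1.172) = 142.7474 Hz.
f_beat = |142.7474 − 134.9| = 7.85 Hz.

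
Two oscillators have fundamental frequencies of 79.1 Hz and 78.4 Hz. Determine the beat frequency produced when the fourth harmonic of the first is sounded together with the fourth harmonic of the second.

Fourth harmonic of the first: 4·79.1 = 316.4 Hz.
Fourth harmonic of the second: 4·78.4 = 313.6 Hz.
f_beat = |316.4 − 313.6| = 2.8 Hz.

2.8 Hz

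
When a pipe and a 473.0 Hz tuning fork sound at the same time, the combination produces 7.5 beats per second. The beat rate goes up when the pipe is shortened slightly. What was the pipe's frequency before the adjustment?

|f − 473.0| = 7.5, so the pipe was at either 465.5 Hz or 480.5 Hz.
A shorter pipe has a higher fundamental; the adjustment raises the pipe's frequency.
The beat rate rose, so the adjustment moved the pipe further from 473.0 Hz — it was already above the reference.

480.5 Hz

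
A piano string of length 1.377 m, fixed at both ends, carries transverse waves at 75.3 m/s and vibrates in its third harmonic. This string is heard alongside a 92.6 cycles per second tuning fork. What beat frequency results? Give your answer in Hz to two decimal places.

10.57 Hz

For a string fixed at both ends, f_n = n·v/(2L) = 3·75.3/(2·1.377) = 82.0261 Hz.
f_beat = |82.0261 − 92.6| = 10.57 Hz.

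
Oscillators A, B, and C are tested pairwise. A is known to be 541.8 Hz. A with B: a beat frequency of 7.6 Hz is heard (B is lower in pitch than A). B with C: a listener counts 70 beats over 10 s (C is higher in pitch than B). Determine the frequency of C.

B is below A, so f_B = 541.8 − 7.6 = 534.2 Hz.
B–C: Beat frequency = 70/10 = 7 Hz.
C is above B, so f_C = 534.2 + 7 = 541.2 Hz.

541.2 Hz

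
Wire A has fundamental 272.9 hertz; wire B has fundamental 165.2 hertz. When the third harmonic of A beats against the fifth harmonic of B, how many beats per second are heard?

7.3 Hz

Third harmonic of the first: 3·272.9 = 818.7 Hz.
Fifth harmonic of the second: 5·165.2 = 826.0 Hz.
f_beat = |818.7 − 826.0| = 7.3 Hz.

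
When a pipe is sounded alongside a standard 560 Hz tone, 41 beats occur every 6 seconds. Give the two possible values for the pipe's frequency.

Beat frequency = 41/6 = 6.8333 Hz.
|f − 560| = 6.8333, so f = 560 ± 6.8333.

553.1667 Hz or 566.8333 Hz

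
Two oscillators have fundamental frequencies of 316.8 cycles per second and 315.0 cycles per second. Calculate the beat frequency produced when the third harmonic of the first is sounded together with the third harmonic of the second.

Third harmonic of the first: 3·316.8 = 950.4 Hz.
Third harmonic of the second: 3·315.0 = 945.0 Hz.
f_beat = |950.4 − 945.0| = 5.4 Hz.

5.4 Hz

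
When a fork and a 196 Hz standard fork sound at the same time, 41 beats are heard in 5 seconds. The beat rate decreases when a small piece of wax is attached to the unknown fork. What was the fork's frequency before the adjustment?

204.2 Hz

Beat frequency = 41/5 = 8.2 Hz.
|f − 196| = 8.2, so the fork was at either 187.8 Hz or 204.2 Hz.
Loading a fork with wax lowers its frequency; the adjustment lowers the fork's frequency.
The beat rate fell, so the adjustment moved the fork toward 196 Hz — it must have started above the reference.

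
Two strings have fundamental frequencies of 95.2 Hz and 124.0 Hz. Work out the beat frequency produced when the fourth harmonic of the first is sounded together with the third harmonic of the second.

8.8 Hz

Fourth harmonic of the first: 4·95.2 = 380.8 Hz.
Third harmonic of the second: 3·124.0 = 372.0 Hz.
f_beat = |380.8 − 372.0| = 8.8 Hz.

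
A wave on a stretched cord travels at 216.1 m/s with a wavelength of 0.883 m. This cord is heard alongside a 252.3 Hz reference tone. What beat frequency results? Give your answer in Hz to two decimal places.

7.57 Hz

Source frequency f = v/λ = 216.1/0.883 = 244.7339 Hz.
f_beat = |244.7339 − 252.3| = 7.57 Hz.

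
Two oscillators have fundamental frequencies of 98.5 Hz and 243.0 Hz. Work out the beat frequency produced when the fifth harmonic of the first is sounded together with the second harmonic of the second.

6.5 Hz

Fifth harmonic of the first: 5·98.5 = 492.5 Hz.
Second harmonic of the second: 2·243.0 = 486.0 Hz.
f_beat = |492.5 − 486.0| = 6.5 Hz.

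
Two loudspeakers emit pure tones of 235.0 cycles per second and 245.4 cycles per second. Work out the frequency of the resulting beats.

10.4 Hz

f_beat = |f₁ − f₂|.
|235.0 − 245.4| = 10.4 Hz.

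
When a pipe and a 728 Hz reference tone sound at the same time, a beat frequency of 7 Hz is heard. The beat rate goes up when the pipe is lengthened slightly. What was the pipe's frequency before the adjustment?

|f − 728| = 7, so the pipe was at either 721 Hz or 735 Hz.
A longer pipe has a lower fundamental; the adjustment lowers the pipe's frequency.
The beat rate rose, so the adjustment moved the pipe further from 728 Hz — it was already below the reference.

721 Hz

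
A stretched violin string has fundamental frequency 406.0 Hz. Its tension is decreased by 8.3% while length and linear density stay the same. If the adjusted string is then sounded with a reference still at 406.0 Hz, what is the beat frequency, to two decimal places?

17.21 Hz

For a string, f ∝ √T, so the new frequency is 406.0·√0.917 = 388.7861 Hz.
f_beat = |388.7861 − 406.0| = 17.21 Hz.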